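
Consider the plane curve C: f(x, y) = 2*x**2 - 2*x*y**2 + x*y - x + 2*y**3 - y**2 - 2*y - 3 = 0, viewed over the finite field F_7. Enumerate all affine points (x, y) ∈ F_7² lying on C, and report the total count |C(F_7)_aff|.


Affine F_7-points: {(1, 2), (1, 5), (2, 1), (5, 0), (6, 0), (6, 1), (6, 2)}; count = 7.

For each of the 49 pairs (x, y) ∈ F_7², evaluate f(x, y) mod 7. Record the zeros.
  x = 0: [0↦4, 1↦3, 2↦5, 3↦1, 4↦3, 5↦2, 6↦3]  zeros at y ∈ ∅
  x = 1: [0↦5, 1↦3, 2↦0, 3↦1, 4↦4, 5↦0, 6↦1]  zeros at y ∈ {2, 5}
  x = 2: [0↦3, 1↦0, 2↦6, 3↦5, 4↦2, 5↦2, 6↦3]  zeros at y ∈ {1}
  x = 3: [0↦5, 1↦1, 2↦2, 3↦6, 4↦4, 5↦1, 6↦2]  zeros at y ∈ ∅
  x = 4: [0↦4, 1↦6, 2↦2, 3↦4, 4↦3, 5↦4, 6↦5]  zeros at y ∈ ∅
  x = 5: [0↦0, 1↦1, 2↦6, 3↦6, 4↦6, 5↦4, 6↦5]  zeros at y ∈ {0}
  x = 6: [0↦0, 1↦0, 2↦0, 3↦5, 4↦6, 5↦1, 6↦2]  zeros at y ∈ {0, 1, 2}
Collecting zeros: affine points = {(1, 2), (1, 5), (2, 1), (5, 0), (6, 0), (6, 1), (6, 2)}.
Total count |C(F_7)_aff| = 7.


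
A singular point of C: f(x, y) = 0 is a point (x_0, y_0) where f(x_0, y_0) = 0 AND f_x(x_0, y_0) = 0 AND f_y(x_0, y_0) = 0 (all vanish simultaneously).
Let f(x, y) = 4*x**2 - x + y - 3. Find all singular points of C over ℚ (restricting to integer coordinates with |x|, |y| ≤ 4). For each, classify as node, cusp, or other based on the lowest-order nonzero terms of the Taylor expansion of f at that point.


No singular points in the scanned grid; C is smooth there.

Compute partial derivatives:
  f_x = 8*x - 1.
  f_y = 1.
f_y = 1 is a nonzero constant, so f_y never vanishes: no point (x, y) can satisfy f = f_x = f_y = 0. In particular no (x, y) ∈ {−4, ..., 4}² is singular; the curve is smooth.


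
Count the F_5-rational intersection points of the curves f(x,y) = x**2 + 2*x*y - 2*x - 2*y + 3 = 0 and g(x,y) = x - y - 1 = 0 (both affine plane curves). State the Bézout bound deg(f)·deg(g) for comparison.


Common zeros: {(0, 4), (2, 1)}; count = 2; Bézout bound = 2.

deg(f) = 2, deg(g) = 1, so Bézout bound = 2.
Scan x ∈ F_5. For each x, list the y ∈ F_5 with f(x, y) ≡ 0 and those with g(x, y) ≡ 0 (mod 5); the common zeros in that column are the intersection.
  x = 0: f ≡ 0 at y ∈ {4}; g ≡ 0 at y ∈ {4}; common: {4}.
  x = 1: f ≡ 0 at y ∈ ∅; g ≡ 0 at y ∈ {0}; common: ∅.
  x = 2: f ≡ 0 at y ∈ {1}; g ≡ 0 at y ∈ {1}; common: {1}.
  x = 3: f ≡ 0 at y ∈ {1}; g ≡ 0 at y ∈ {2}; common: ∅.
  x = 4: f ≡ 0 at y ∈ {4}; g ≡ 0 at y ∈ {3}; common: ∅.
Collecting: common zeros = {(0, 4), (2, 1)}, so the count is 2.
Comparison with the Bézout bound: 2 ≤ 2 = deg(f)·deg(g), as expected for curves with no common component (the bound is attained).


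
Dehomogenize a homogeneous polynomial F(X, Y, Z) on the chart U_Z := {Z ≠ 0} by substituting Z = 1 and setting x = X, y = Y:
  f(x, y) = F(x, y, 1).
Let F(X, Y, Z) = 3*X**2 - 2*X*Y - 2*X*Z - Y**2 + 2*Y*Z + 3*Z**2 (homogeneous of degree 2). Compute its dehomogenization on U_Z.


f(x, y) = 3*x**2 - 2*x*y - 2*x - y**2 + 2*y + 3

On U_Z we set Z = 1. Each monomial c·X^i·Y^j·Z^k in F becomes c·x^i·y^j·1^k = c·x^i·y^j.
Substituting Z = 1: F(X, Y, 1) = 3*x**2 - 2*x*y - 2*x - y**2 + 2*y + 3.
Note: deg(f) ≤ deg(F) = 2; strict inequality happens when F is divisible by Z (lost terms).


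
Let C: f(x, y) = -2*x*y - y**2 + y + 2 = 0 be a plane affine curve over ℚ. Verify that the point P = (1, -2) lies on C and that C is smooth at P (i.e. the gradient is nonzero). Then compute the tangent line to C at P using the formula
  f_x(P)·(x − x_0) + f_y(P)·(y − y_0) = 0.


Tangent line at P: 4*x + 3*y + 2 = 0.

Step 1: f(1, -2) = 0, so P lies on C.
Step 2: partial derivatives
  f_x(x, y) = -2*y, f_y(x, y) = -2*x - 2*y + 1.
  f_x(P) = 4, f_y(P) = 3 (gradient nonzero, so P is smooth).
Step 3: tangent line at P: 4·(x − 1) + 3·(y − -2) = 0.
Expanding: 4*x + 3*y + 2 = 0.


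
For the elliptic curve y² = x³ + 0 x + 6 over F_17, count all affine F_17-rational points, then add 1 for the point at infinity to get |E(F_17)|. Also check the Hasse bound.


Affine points = {(3, 4), (3, 13), (4, 6), (4, 11), (6, 1), (6, 16), (7, 3), (7, 14), (8, 5), (8, 12), (9, 2), (9, 15), (12, 0), (14, 8), (14, 9), (15, 7), (15, 10)}; affine count = 17; |E(F_17)| = 18.

Discriminant check: Δ ∝ 4a³ + 27b² = 4·0³ + 27·6² = 4·0 + 27·36 ≡ 3 (mod 17). Nonzero ⇒ E is nonsingular.
For each x ∈ F_17, compute rhs = x³ + 0·x + 6 mod 17, then count y ∈ F_17 with y² ≡ rhs.
  x = 0: rhs = 6, matching y values: none (0 points).
  x = 1: rhs = 7, matching y values: none (0 points).
  x = 2: rhs = 14, matching y values: none (0 points).
  x = 3: rhs = 16, matching y values: 4, 13 (2 points).
  x = 4: rhs = 2, matching y values: 6, 11 (2 points).
  x = 5: rhs = 12, matching y values: none (0 points).
  x = 6: rhs = 1, matching y values: 1, 16 (2 points).
  x = 7: rhs = 9, matching y values: 3, 14 (2 points).
  x = 8: rhs = 8, matching y values: 5, 12 (2 points).
  x = 9: rhs = 4, matching y values: 2, 15 (2 points).
  x = 10: rhs = 3, matching y values: none (0 points).
  x = 11: rhs = 11, matching y values: none (0 points).
  x = 12: rhs = 0, matching y values: 0 (1 points).
  x = 13: rhs = 10, matching y values: none (0 points).
  x = 14: rhs = 13, matching y values: 8, 9 (2 points).
  x = 15: rhs = 15, matching y values: 7, 10 (2 points).
  x = 16: rhs = 5, matching y values: none (0 points).
Total affine count: 17.
Full point count |E(F_17)| = 17 + 1 = 18.
Hasse bound: |18 − (17+1)| = |0| = 0 ≤ 2√17 ≈ 8.2462 ✓.


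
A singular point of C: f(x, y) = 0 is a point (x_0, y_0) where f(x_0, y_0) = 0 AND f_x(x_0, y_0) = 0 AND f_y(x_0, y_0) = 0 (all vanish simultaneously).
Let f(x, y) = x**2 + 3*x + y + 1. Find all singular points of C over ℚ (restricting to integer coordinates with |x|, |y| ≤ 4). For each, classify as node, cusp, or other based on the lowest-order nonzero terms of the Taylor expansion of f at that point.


No singular points in the scanned grid; C is smooth there.

Compute partial derivatives:
  f_x = 2*x + 3.
  f_y = 1.
f_y = 1 is a nonzero constant, so f_y never vanishes: no point (x, y) can satisfy f = f_x = f_y = 0. In particular no (x, y) ∈ {−4, ..., 4}² is singular; the curve is smooth.


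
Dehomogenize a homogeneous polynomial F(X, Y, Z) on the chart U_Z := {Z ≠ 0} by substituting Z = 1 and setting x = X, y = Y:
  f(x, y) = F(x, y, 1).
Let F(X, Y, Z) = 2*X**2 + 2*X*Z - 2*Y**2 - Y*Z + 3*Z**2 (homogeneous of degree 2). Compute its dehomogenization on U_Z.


f(x, y) = 2*x**2 + 2*x - 2*y**2 - y + 3

On U_Z we set Z = 1. Each monomial c·X^i·Y^j·Z^k in F becomes c·x^i·y^j·1^k = c·x^i·y^j.
Substituting Z = 1: F(X, Y, 1) = 2*x**2 + 2*x - 2*y**2 - y + 3.
Note: deg(f) ≤ deg(F) = 2; strict inequality happens when F is divisible by Z (lost terms).


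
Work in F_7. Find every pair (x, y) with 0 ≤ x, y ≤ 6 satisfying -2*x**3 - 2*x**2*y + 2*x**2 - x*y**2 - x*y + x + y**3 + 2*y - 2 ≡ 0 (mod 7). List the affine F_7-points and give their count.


Affine F_7-points: {(0, 4), (0, 5), (1, 3), (3, 0), (3, 1), (3, 2), (5, 2), (5, 5), (6, 6)}; count = 9.

For each of the 49 pairs (x, y) ∈ F_7², evaluate f(x, y) mod 7. Record the zeros.
  x = 0: [0↦5, 1↦1, 2↦3, 3↦3, 4↦0, 5↦0, 6↦2]  zeros at y ∈ {4, 5}
  x = 1: [0↦6, 1↦5, 2↦1, 3↦0, 4↦1, 5↦3, 6↦5]  zeros at y ∈ {3}
  x = 2: [0↦6, 1↦4, 2↦4, 3↦5, 4↦6, 5↦6, 6↦4]  zeros at y ∈ ∅
  x = 3: [0↦0, 1↦0, 2↦0, 3↦6, 4↦3, 5↦4, 6↦1]  zeros at y ∈ {0, 1, 2}
  x = 4: [0↦4, 1↦2, 2↦5, 3↦5, 4↦1, 5↦6, 6↦5]  zeros at y ∈ ∅
  x = 5: [0↦6, 1↦5, 2↦0, 3↦4, 4↦2, 5↦0, 6↦4]  zeros at y ∈ {2, 5}
  x = 6: [0↦1, 1↦4, 2↦1, 3↦5, 4↦1, 5↦2, 6↦0]  zeros at y ∈ {6}
Collecting zeros: affine points = {(0, 4), (0, 5), (1, 3), (3, 0), (3, 1), (3, 2), (5, 2), (5, 5), (6, 6)}.
Total count |C(F_7)_aff| = 9.


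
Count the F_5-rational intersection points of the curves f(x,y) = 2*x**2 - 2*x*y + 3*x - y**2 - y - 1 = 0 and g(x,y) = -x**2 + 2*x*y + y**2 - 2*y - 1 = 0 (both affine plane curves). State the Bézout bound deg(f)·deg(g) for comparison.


Common zeros: ∅; count = 0; Bézout bound = 4.

deg(f) = 2, deg(g) = 2, so Bézout bound = 4.
Scan x ∈ F_5. For each x, list the y ∈ F_5 with f(x, y) ≡ 0 and those with g(x, y) ≡ 0 (mod 5); the common zeros in that column are the intersection.
  x = 0: f ≡ 0 at y ∈ ∅; g ≡ 0 at y ∈ ∅; common: ∅.
  x = 1: f ≡ 0 at y ∈ {1}; g ≡ 0 at y ∈ ∅; common: ∅.
  x = 2: f ≡ 0 at y ∈ ∅; g ≡ 0 at y ∈ {0, 3}; common: ∅.
  x = 3: f ≡ 0 at y ∈ ∅; g ≡ 0 at y ∈ {0, 1}; common: ∅.
  x = 4: f ≡ 0 at y ∈ ∅; g ≡ 0 at y ∈ {1, 3}; common: ∅.
Collecting: common zeros = ∅, so the count is 0.
Comparison with the Bézout bound: 0 ≤ 4 = deg(f)·deg(g), as expected for curves with no common component (the affine F_5-count falls short of the bound because intersections may lie at infinity, over extension fields, or carry multiplicity).


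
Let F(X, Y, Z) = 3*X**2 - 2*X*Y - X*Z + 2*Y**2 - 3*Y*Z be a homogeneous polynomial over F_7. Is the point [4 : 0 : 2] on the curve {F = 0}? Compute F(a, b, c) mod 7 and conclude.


F(4,0,2) ≡ 5 (mod 7); P is NOT on the curve.

Evaluate F(4, 0, 2) term-by-term (mod 7).
  3*X**2 ↦ 3·16·1·1 = 48
  -2*X*Y ↦ -2·4·0·1 = 0
  -X*Z ↦ -1·4·1·2 = -8
  2*Y**2 ↦ 2·1·0·1 = 0
  -3*Y*Z ↦ -3·1·0·2 = 0
Sum: F(4, 0, 2) = (48) + (0) + (-8) + (0) + (0) = 40.
Reducing mod 7: 40 ≡ 5 (mod 7).
Since F(a, b, c) ≡ 5 ≠ 0 (mod 7), P does NOT lie on the curve.


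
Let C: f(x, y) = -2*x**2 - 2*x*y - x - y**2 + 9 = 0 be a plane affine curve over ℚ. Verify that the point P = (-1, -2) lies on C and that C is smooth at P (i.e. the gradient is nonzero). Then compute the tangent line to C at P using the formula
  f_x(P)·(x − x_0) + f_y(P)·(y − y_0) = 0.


Tangent line at P: 7*x + 6*y + 19 = 0.

Step 1: f(-1, -2) = 0, so P lies on C.
Step 2: partial derivatives
  f_x(x, y) = -4*x - 2*y - 1, f_y(x, y) = -2*x - 2*y.
  f_x(P) = 7, f_y(P) = 6 (gradient nonzero, so P is smooth).
Step 3: tangent line at P: 7·(x − -1) + 6·(y − -2) = 0.
Expanding: 7*x + 6*y + 19 = 0.


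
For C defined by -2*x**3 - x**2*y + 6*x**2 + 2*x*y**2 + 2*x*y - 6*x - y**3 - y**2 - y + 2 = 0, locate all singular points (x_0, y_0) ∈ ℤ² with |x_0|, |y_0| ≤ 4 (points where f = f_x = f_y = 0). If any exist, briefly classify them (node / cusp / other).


Singular points: {(1, 0)}; classification: cusp.

Compute partial derivatives:
  f_x = -6*x**2 - 2*x*y + 12*x + 2*y**2 + 2*y - 6.
  f_y = -x**2 + 4*x*y + 2*x - 3*y**2 - 2*y - 1.
Scan x_0 ∈ {−4, ..., 4}. For each x_0, f_y(x_0, y) is a polynomial in y; find its integer roots y ∈ {−4, ..., 4}, then test f_x and f at those candidates.
  x = -4: f_y(-4, y) = -3*y**2 - 18*y - 25; no integer root y with |y| ≤ 4.
  x = -3: f_y(-3, y) = -3*y**2 - 14*y - 16; vanishes at y ∈ {-2}. (-3, -2): f_x = -104 ≠ 0.
  x = -2: f_y(-2, y) = -3*y**2 - 10*y - 9; no integer root y with |y| ≤ 4.
  x = -1: f_y(-1, y) = -3*y**2 - 6*y - 4; no integer root y with |y| ≤ 4.
  x = 0: f_y(0, y) = -3*y**2 - 2*y - 1; no integer root y with |y| ≤ 4.
  x = 1: f_y(1, y) = -3*y**2 + 2*y; vanishes at y ∈ {0}. (1, 0): f_x = 0, f = 0 — SINGULAR.
  x = 2: f_y(2, y) = -3*y**2 + 6*y - 1; no integer root y with |y| ≤ 4.
  x = 3: f_y(3, y) = -3*y**2 + 10*y - 4; no integer root y with |y| ≤ 4.
  x = 4: f_y(4, y) = -3*y**2 + 14*y - 9; no integer root y with |y| ≤ 4.
Only singular point on the grid: (1, 0).
Classify: substitute x = 1 + u, y = 0 + v and expand: f = -2*u**3 - u**2*v + 2*u*v**2 - v**3 + v**2.
No constant or linear terms (consistent with a singular point). Quadratic part: v**2. Cubic part: -2*u**3 - u**2*v + 2*u*v**2 - v**3.
The quadratic part v**2 is a perfect square, so there is a single (double) tangent line v = 0, i.e. y = 0. Restricting the cubic part to that line (v = 0) leaves -2*u**3 ≠ 0, so f is not divisible by v and the branch is v² ≈ 2*u**3 to lowest order — this is a cusp.
Classification: cusp.


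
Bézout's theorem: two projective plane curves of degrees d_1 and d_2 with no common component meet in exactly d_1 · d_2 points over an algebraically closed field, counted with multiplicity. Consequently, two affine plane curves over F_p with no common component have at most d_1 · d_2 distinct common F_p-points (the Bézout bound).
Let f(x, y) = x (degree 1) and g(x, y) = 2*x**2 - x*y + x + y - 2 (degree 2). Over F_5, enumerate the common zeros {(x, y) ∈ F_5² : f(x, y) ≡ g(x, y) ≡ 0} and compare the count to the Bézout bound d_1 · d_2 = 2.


Common zeros: {(0, 2)}; count = 1; Bézout bound = 2.

deg(f) = 1, deg(g) = 2, so Bézout bound = 2.
Scan x ∈ F_5. For each x, list the y ∈ F_5 with f(x, y) ≡ 0 and those with g(x, y) ≡ 0 (mod 5); the common zeros in that column are the intersection.
  x = 0: f ≡ 0 at y ∈ {0, 1, 2, 3, 4}; g ≡ 0 at y ∈ {2}; common: {2}.
  x = 1: f ≡ 0 at y ∈ ∅; g ≡ 0 at y ∈ ∅; common: ∅.
  x = 2: f ≡ 0 at y ∈ ∅; g ≡ 0 at y ∈ {3}; common: ∅.
  x = 3: f ≡ 0 at y ∈ ∅; g ≡ 0 at y ∈ {2}; common: ∅.
  x = 4: f ≡ 0 at y ∈ ∅; g ≡ 0 at y ∈ {3}; common: ∅.
Collecting: common zeros = {(0, 2)}, so the count is 1.
Comparison with the Bézout bound: 1 ≤ 2 = deg(f)·deg(g), as expected for curves with no common component (the affine F_5-count falls short of the bound because intersections may lie at infinity, over extension fields, or carry multiplicity).


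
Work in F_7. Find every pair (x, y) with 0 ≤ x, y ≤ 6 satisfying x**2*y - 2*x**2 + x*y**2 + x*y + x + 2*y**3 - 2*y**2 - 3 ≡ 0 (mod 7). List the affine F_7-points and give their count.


Affine F_7-points: {(0, 6), (1, 5), (2, 3), (4, 1), (5, 5), (5, 6), (6, 1), (6, 3)}; count = 8.

For each of the 49 pairs (x, y) ∈ F_7², evaluate f(x, y) mod 7. Record the zeros.
  x = 0: [0↦4, 1↦4, 2↦5, 3↦5, 4↦2, 5↦1, 6↦0]  zeros at y ∈ {6}
  x = 1: [0↦3, 1↦6, 2↦5, 3↦5, 4↦4, 5↦0, 6↦5]  zeros at y ∈ {5}
  x = 2: [0↦5, 1↦6, 2↦5, 3↦0, 4↦3, 5↦5, 6↦4]  zeros at y ∈ {3}
  x = 3: [0↦3, 1↦4, 2↦5, 3↦4, 4↦6, 5↦2, 6↦4]  zeros at y ∈ ∅
  x = 4: [0↦4, 1↦0, 2↦5, 3↦3, 4↦6, 5↦5, 6↦5]  zeros at y ∈ {1}
  x = 5: [0↦1, 1↦1, 2↦5, 3↦4, 4↦3, 5↦0, 6↦0]  zeros at y ∈ {5, 6}
  x = 6: [0↦1, 1↦0, 2↦5, 3↦0, 4↦4, 5↦1, 6↦3]  zeros at y ∈ {1, 3}
Collecting zeros: affine points = {(0, 6), (1, 5), (2, 3), (4, 1), (5, 5), (5, 6), (6, 1), (6, 3)}.
Total count |C(F_7)_aff| = 8.


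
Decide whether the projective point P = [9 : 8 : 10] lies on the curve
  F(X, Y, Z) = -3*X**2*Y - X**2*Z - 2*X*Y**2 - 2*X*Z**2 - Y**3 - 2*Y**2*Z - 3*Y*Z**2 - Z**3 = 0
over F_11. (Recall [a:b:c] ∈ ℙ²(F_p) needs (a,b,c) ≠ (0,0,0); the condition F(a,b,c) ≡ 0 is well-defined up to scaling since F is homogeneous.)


F(9,8,10) ≡ 3 (mod 11); P is NOT on the curve.

Evaluate F(9, 8, 10) term-by-term (mod 11).
  -3*X**2*Y ↦ -3·81·8·1 = -1944
  -X**2*Z ↦ -1·81·1·10 = -810
  -2*X*Y**2 ↦ -2·9·64·1 = -1152
  -2*X*Z**2 ↦ -2·9·1·100 = -1800
  -Y**3 ↦ -1·1·512·1 = -512
  -2*Y**2*Z ↦ -2·1·64·10 = -1280
  -3*Y*Z**2 ↦ -3·1·8·100 = -2400
  -Z**3 ↦ -1·1·1·1000 = -1000
Sum: F(9, 8, 10) = (-1944) + (-810) + (-1152) + (-1800) + (-512) + (-1280) + (-2400) + (-1000) = -10898.
Reducing mod 11: -10898 ≡ 3 (mod 11).
Since F(a, b, c) ≡ 3 ≠ 0 (mod 11), P does NOT lie on the curve.


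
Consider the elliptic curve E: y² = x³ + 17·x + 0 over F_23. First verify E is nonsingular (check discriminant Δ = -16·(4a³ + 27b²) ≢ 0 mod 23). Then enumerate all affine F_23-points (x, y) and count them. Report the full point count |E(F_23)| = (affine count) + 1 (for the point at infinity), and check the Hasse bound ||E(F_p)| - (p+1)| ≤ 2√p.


Affine points = {(0, 0), (1, 8), (1, 15), (3, 3), (3, 20), (5, 7), (5, 16), (7, 5), (7, 18), (8, 2), (8, 21), (9, 10), (9, 13), (11, 0), (12, 0), (13, 7), (13, 16), (17, 2), (17, 21), (19, 11), (19, 12), (21, 2), (21, 21)}; affine count = 23; |E(F_23)| = 24.

Discriminant check: Δ ∝ 4a³ + 27b² = 4·17³ + 27·0² = 4·4913 + 27·0 ≡ 10 (mod 23). Nonzero ⇒ E is nonsingular.
For each x ∈ F_23, compute rhs = x³ + 17·x + 0 mod 23, then count y ∈ F_23 with y² ≡ rhs.
  x = 0: rhs = 0, matching y values: 0 (1 points).
  x = 1: rhs = 18, matching y values: 8, 15 (2 points).
  x = 2: rhs = 19, matching y values: none (0 points).
  x = 3: rhs = 9, matching y values: 3, 20 (2 points).
  x = 4: rhs = 17, matching y values: none (0 points).
  x = 5: rhs = 3, matching y values: 7, 16 (2 points).
  x = 6: rhs = 19, matching y values: none (0 points).
  x = 7: rhs = 2, matching y values: 5, 18 (2 points).
  x = 8: rhs = 4, matching y values: 2, 21 (2 points).
  x = 9: rhs = 8, matching y values: 10, 13 (2 points).
  x = 10: rhs = 20, matching y values: none (0 points).
  x = 11: rhs = 0, matching y values: 0 (1 points).
  x = 12: rhs = 0, matching y values: 0 (1 points).
  x = 13: rhs = 3, matching y values: 7, 16 (2 points).
  x = 14: rhs = 15, matching y values: none (0 points).
  x = 15: rhs = 19, matching y values: none (0 points).
  x = 16: rhs = 21, matching y values: none (0 points).
  x = 17: rhs = 4, matching y values: 2, 21 (2 points).
  x = 18: rhs = 20, matching y values: none (0 points).
  x = 19: rhs = 6, matching y values: 11, 12 (2 points).
  x = 20: rhs = 14, matching y values: none (0 points).
  x = 21: rhs = 4, matching y values: 2, 21 (2 points).
  x = 22: rhs = 5, matching y values: none (0 points).
Total affine count: 23.
Full point count |E(F_23)| = 23 + 1 = 24.
Hasse bound: |24 − (23+1)| = |0| = 0 ≤ 2√23 ≈ 9.5917 ✓.


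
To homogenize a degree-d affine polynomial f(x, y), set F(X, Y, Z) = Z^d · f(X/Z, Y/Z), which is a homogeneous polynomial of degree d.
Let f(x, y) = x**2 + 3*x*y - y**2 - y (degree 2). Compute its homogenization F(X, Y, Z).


F(X, Y, Z) = X**2 + 3*X*Y - Y**2 - Y*Z

deg(f) = 2.
Substitute x = X/Z, y = Y/Z into f, then multiply by Z^2.
  monomial 1·x^2·y^0 ↦ 1·X^2·Y^0·Z^0.
  monomial 3·x^1·y^1 ↦ 3·X^1·Y^1·Z^0.
  monomial -1·x^0·y^2 ↦ -1·X^0·Y^2·Z^0.
  monomial -1·x^0·y^1 ↦ -1·X^0·Y^1·Z^1.
Collecting: F(X, Y, Z) = X**2 + 3*X*Y - Y**2 - Y*Z.


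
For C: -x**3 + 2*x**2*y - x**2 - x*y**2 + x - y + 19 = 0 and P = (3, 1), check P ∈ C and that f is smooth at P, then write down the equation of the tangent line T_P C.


Tangent line at P: -21*x + 11*y + 52 = 0.

Step 1: f(3, 1) = 0, so P lies on C.
Step 2: partial derivatives
  f_x(x, y) = -3*x**2 + 4*x*y - 2*x - y**2 + 1, f_y(x, y) = 2*x**2 - 2*x*y - 1.
  f_x(P) = -21, f_y(P) = 11 (gradient nonzero, so P is smooth).
Step 3: tangent line at P: -21·(x − 3) + 11·(y − 1) = 0.
Expanding: -21*x + 11*y + 52 = 0.


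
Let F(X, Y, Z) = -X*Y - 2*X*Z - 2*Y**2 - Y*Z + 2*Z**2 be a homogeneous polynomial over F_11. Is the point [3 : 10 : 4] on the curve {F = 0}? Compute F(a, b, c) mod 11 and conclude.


F(3,10,4) ≡ 2 (mod 11); P is NOT on the curve.

Evaluate F(3, 10, 4) term-by-term (mod 11).
  -X*Y ↦ -1·3·10·1 = -30
  -2*X*Z ↦ -2·3·1·4 = -24
  -2*Y**2 ↦ -2·1·100·1 = -200
  -Y*Z ↦ -1·1·10·4 = -40
  2*Z**2 ↦ 2·1·1·16 = 32
Sum: F(3, 10, 4) = (-30) + (-24) + (-200) + (-40) + (32) = -262.
Reducing mod 11: -262 ≡ 2 (mod 11).
Since F(a, b, c) ≡ 2 ≠ 0 (mod 11), P does NOT lie on the curve.


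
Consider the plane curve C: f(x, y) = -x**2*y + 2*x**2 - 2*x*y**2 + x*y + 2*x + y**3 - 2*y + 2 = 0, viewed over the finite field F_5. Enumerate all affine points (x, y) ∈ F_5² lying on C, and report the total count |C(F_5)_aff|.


Affine F_5-points: {(1, 4), (3, 3), (4, 2), (4, 3)}; count = 4.

For each of the 25 pairs (x, y) ∈ F_5², evaluate f(x, y) mod 5. Record the zeros.
  x = 0: [0↦2, 1↦1, 2↦1, 3↦3, 4↦3]  zeros at y ∈ ∅
  x = 1: [0↦1, 1↦3, 2↦2, 3↦4, 4↦0]  zeros at y ∈ {4}
  x = 2: [0↦4, 1↦2, 2↦3, 3↦3, 4↦3]  zeros at y ∈ ∅
  x = 3: [0↦1, 1↦3, 2↦4, 3↦0, 4↦2]  zeros at y ∈ {3}
  x = 4: [0↦2, 1↦1, 2↦0, 3↦0, 4↦2]  zeros at y ∈ {2, 3}
Collecting zeros: affine points = {(1, 4), (3, 3), (4, 2), (4, 3)}.
Total count |C(F_5)_aff| = 4.


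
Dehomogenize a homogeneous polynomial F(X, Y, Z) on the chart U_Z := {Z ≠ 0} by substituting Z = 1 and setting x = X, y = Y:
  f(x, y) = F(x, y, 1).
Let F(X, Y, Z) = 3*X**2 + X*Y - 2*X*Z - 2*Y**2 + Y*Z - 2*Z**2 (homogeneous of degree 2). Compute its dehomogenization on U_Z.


f(x, y) = 3*x**2 + x*y - 2*x - 2*y**2 + y - 2

On U_Z we set Z = 1. Each monomial c·X^i·Y^j·Z^k in F becomes c·x^i·y^j·1^k = c·x^i·y^j.
Substituting Z = 1: F(X, Y, 1) = 3*x**2 + x*y - 2*x - 2*y**2 + y - 2.
Note: deg(f) ≤ deg(F) = 2; strict inequality happens when F is divisible by Z (lost terms).


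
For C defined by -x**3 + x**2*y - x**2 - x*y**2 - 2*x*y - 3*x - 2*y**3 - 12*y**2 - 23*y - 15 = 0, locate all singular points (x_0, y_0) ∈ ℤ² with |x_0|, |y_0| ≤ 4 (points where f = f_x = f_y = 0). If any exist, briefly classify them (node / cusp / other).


Singular points: {(-1, -2)}; classification: cusp.

Compute partial derivatives:
  f_x = -3*x**2 + 2*x*y - 2*x - y**2 - 2*y - 3.
  f_y = x**2 - 2*x*y - 2*x - 6*y**2 - 24*y - 23.
Scan x_0 ∈ {−4, ..., 4}. For each x_0, f_y(x_0, y) is a polynomial in y; find its integer roots y ∈ {−4, ..., 4}, then test f_x and f at those candidates.
  x = -4: f_y(-4, y) = -6*y**2 - 16*y + 1; no integer root y with |y| ≤ 4.
  x = -3: f_y(-3, y) = -6*y**2 - 18*y - 8; no integer root y with |y| ≤ 4.
  x = -2: f_y(-2, y) = -6*y**2 - 20*y - 15; no integer root y with |y| ≤ 4.
  x = -1: f_y(-1, y) = -6*y**2 - 22*y - 20; vanishes at y ∈ {-2}. (-1, -2): f_x = 0, f = 0 — SINGULAR.
  x = 0: f_y(0, y) = -6*y**2 - 24*y - 23; no integer root y with |y| ≤ 4.
  x = 1: f_y(1, y) = -6*y**2 - 26*y - 24; vanishes at y ∈ {-3}. (1, -3): f_x = -17 ≠ 0.
  x = 2: f_y(2, y) = -6*y**2 - 28*y - 23; no integer root y with |y| ≤ 4.
  x = 3: f_y(3, y) = -6*y**2 - 30*y - 20; no integer root y with |y| ≤ 4.
  x = 4: f_y(4, y) = -6*y**2 - 32*y - 15; no integer root y with |y| ≤ 4.
Only singular point on the grid: (-1, -2).
Classify: substitute x = -1 + u, y = -2 + v and expand: f = -u**3 + u**2*v - u*v**2 - 2*v**3 + v**2.
No constant or linear terms (consistent with a singular point). Quadratic part: v**2. Cubic part: -u**3 + u**2*v - u*v**2 - 2*v**3.
The quadratic part v**2 is a perfect square, so there is a single (double) tangent line v = 0, i.e. y = -2. Restricting the cubic part to that line (v = 0) leaves -u**3 ≠ 0, so f is not divisible by v and the branch is v² ≈ u**3 to lowest order — this is a cusp.
Classification: cusp.


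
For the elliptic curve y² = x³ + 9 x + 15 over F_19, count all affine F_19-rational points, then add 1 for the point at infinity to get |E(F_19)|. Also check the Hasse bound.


Affine points = {(1, 5), (1, 14), (4, 1), (4, 18), (6, 0), (11, 1), (11, 18), (13, 7), (13, 12), (14, 4), (14, 15), (18, 9), (18, 10)}; affine count = 13; |E(F_19)| = 14.

Discriminant check: Δ ∝ 4a³ + 27b² = 4·9³ + 27·15² = 4·729 + 27·225 ≡ 4 (mod 19). Nonzero ⇒ E is nonsingular.
For each x ∈ F_19, compute rhs = x³ + 9·x + 15 mod 19, then count y ∈ F_19 with y² ≡ rhs.
  x = 0: rhs = 15, matching y values: none (0 points).
  x = 1: rhs = 6, matching y values: 5, 14 (2 points).
  x = 2: rhs = 3, matching y values: none (0 points).
  x = 3: rhs = 12, matching y values: none (0 points).
  x = 4: rhs = 1, matching y values: 1, 18 (2 points).
  x = 5: rhs = 14, matching y values: none (0 points).
  x = 6: rhs = 0, matching y values: 0 (1 points).
  x = 7: rhs = 3, matching y values: none (0 points).
  x = 8: rhs = 10, matching y values: none (0 points).
  x = 9: rhs = 8, matching y values: none (0 points).
  x = 10: rhs = 3, matching y values: none (0 points).
  x = 11: rhs = 1, matching y values: 1, 18 (2 points).
  x = 12: rhs = 8, matching y values: none (0 points).
  x = 13: rhs = 11, matching y values: 7, 12 (2 points).
  x = 14: rhs = 16, matching y values: 4, 15 (2 points).
  x = 15: rhs = 10, matching y values: none (0 points).
  x = 16: rhs = 18, matching y values: none (0 points).
  x = 17: rhs = 8, matching y values: none (0 points).
  x = 18: rhs = 5, matching y values: 9, 10 (2 points).
Total affine count: 13.
Full point count |E(F_19)| = 13 + 1 = 14.
Hasse bound: |14 − (19+1)| = |-6| = 6 ≤ 2√19 ≈ 8.7178 ✓.


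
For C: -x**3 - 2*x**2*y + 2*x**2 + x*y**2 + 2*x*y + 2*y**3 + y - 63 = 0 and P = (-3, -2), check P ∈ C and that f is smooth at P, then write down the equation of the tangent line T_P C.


Tangent line at P: -63*x + 13*y - 163 = 0.

Step 1: f(-3, -2) = 0, so P lies on C.
Step 2: partial derivatives
  f_x(x, y) = -3*x**2 - 4*x*y + 4*x + y**2 + 2*y, f_y(x, y) = -2*x**2 + 2*x*y + 2*x + 6*y**2 + 1.
  f_x(P) = -63, f_y(P) = 13 (gradient nonzero, so P is smooth).
Step 3: tangent line at P: -63·(x − -3) + 13·(y − -2) = 0.
Expanding: -63*x + 13*y - 163 = 0.


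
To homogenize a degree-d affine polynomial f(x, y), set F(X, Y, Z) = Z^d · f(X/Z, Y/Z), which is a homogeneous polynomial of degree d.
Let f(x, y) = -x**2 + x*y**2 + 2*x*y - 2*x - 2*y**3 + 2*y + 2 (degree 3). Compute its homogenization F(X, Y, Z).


F(X, Y, Z) = -X**2*Z + X*Y**2 + 2*X*Y*Z - 2*X*Z**2 - 2*Y**3 + 2*Y*Z**2 + 2*Z**3

deg(f) = 3.
Substitute x = X/Z, y = Y/Z into f, then multiply by Z^3.
  monomial -1·x^2·y^0 ↦ -1·X^2·Y^0·Z^1.
  monomial 1·x^1·y^2 ↦ 1·X^1·Y^2·Z^0.
  monomial 2·x^1·y^1 ↦ 2·X^1·Y^1·Z^1.
  monomial -2·x^1·y^0 ↦ -2·X^1·Y^0·Z^2.
  monomial -2·x^0·y^3 ↦ -2·X^0·Y^3·Z^0.
  monomial 2·x^0·y^1 ↦ 2·X^0·Y^1·Z^2.
  monomial 2·x^0·y^0 ↦ 2·X^0·Y^0·Z^3.
Collecting: F(X, Y, Z) = -X**2*Z + X*Y**2 + 2*X*Y*Z - 2*X*Z**2 - 2*Y**3 + 2*Y*Z**2 + 2*Z**3.


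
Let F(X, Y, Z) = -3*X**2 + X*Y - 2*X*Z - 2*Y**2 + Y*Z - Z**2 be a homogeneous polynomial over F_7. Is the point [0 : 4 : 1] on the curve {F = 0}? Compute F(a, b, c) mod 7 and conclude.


F(0,4,1) ≡ 6 (mod 7); P is NOT on the curve.

Evaluate F(0, 4, 1) term-by-term (mod 7).
  -3*X**2 ↦ -3·0·1·1 = 0
  X*Y ↦ 1·0·4·1 = 0
  -2*X*Z ↦ -2·0·1·1 = 0
  -2*Y**2 ↦ -2·1·16·1 = -32
  Y*Z ↦ 1·1·4·1 = 4
  -Z**2 ↦ -1·1·1·1 = -1
Sum: F(0, 4, 1) = (0) + (0) + (0) + (-32) + (4) + (-1) = -29.
Reducing mod 7: -29 ≡ 6 (mod 7).
Since F(a, b, c) ≡ 6 ≠ 0 (mod 7), P does NOT lie on the curve.


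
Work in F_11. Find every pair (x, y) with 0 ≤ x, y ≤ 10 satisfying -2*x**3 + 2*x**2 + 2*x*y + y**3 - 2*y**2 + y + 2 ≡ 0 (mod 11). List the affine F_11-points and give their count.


Affine F_11-points: {(2, 8), (3, 10), (5, 0), (5, 2), (6, 7), (6, 10), (7, 1), (7, 6), (8, 8), (9, 1)}; count = 10.

For each of the 121 pairs (x, y) ∈ F_11², evaluate f(x, y) mod 11. Record the zeros.
  x = 0: [0↦2, 1↦2, 2↦4, 3↦3, 4↦5, 5↦5, 6↦9, 7↦1, 8↦9, 9↦6, 10↦9]  zeros at y ∈ ∅
  x = 1: [0↦2, 1↦4, 2↦8, 3↦9, 4↦2, 5↦4, 6↦10, 7↦4, 8↦3, 9↦2, 10↦7]  zeros at y ∈ ∅
  x = 2: [0↦5, 1↦9, 2↦4, 3↦7, 4↦2, 5↦6, 6↦3, 7↦10, 8↦0, 9↦1, 10↦8]  zeros at y ∈ {8}
  x = 3: [0↦10, 1↦5, 2↦2, 3↦7, 4↦4, 5↦10, 6↦9, 7↦7, 8↦10, 9↦2, 10↦0]  zeros at y ∈ {10}
  x = 4: [0↦5, 1↦2, 2↦1, 3↦8, 4↦7, 5↦4, 6↦5, 7↦5, 8↦10, 9↦4, 10↦4]  zeros at y ∈ ∅
  x = 5: [0↦0, 1↦10, 2↦0, 3↦9, 4↦10, 5↦9, 6↦1, 7↦3, 8↦10, 9↦6, 10↦8]  zeros at y ∈ {0, 2}
  x = 6: [0↦5, 1↦6, 2↦9, 3↦9, 4↦1, 5↦2, 6↦7, 7↦0, 8↦9, 9↦7, 10↦0]  zeros at y ∈ {7, 10}
  x = 7: [0↦8, 1↦0, 2↦5, 3↦7, 4↦1, 5↦4, 6↦0, 7↦6, 8↦6, 9↦6, 10↦1]  zeros at y ∈ {1, 6}
  x = 8: [0↦8, 1↦2, 2↦9, 3↦2, 4↦9, 5↦3, 6↦1, 7↦9, 8↦0, 9↦2, 10↦10]  zeros at y ∈ {8}
  x = 9: [0↦4, 1↦0, 2↦9, 3↦4, 4↦2, 5↦9, 6↦9, 7↦8, 8↦1, 9↦5, 10↦4]  zeros at y ∈ {1}
  x = 10: [0↦6, 1↦4, 2↦4, 3↦1, 4↦1, 5↦10, 6↦1, 7↦2, 8↦8, 9↦3, 10↦4]  zeros at y ∈ ∅
Collecting zeros: affine points = {(2, 8), (3, 10), (5, 0), (5, 2), (6, 7), (6, 10), (7, 1), (7, 6), (8, 8), (9, 1)}.
Total count |C(F_11)_aff| = 10.


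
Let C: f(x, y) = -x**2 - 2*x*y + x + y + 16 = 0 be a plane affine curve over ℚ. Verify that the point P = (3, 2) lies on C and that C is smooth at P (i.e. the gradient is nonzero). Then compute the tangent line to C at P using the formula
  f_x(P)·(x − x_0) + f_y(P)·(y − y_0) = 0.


Tangent line at P: -9*x - 5*y + 37 = 0.

Step 1: f(3, 2) = 0, so P lies on C.
Step 2: partial derivatives
  f_x(x, y) = -2*x - 2*y + 1, f_y(x, y) = 1 - 2*x.
  f_x(P) = -9, f_y(P) = -5 (gradient nonzero, so P is smooth).
Step 3: tangent line at P: -9·(x − 3) + -5·(y − 2) = 0.
Expanding: -9*x - 5*y + 37 = 0.


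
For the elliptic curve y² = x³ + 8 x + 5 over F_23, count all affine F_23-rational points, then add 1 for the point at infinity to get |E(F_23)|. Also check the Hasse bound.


Affine points = {(2, 11), (2, 12), (4, 3), (4, 20), (5, 3), (5, 20), (6, 4), (6, 19), (7, 6), (7, 17), (8, 11), (8, 12), (9, 1), (9, 22), (10, 2), (10, 21), (12, 9), (12, 14), (13, 11), (13, 12), (14, 3), (14, 20), (15, 2), (15, 21), (18, 1), (18, 22), (19, 1), (19, 22), (20, 0), (21, 2), (21, 21)}; affine count = 31; |E(F_23)| = 32.

Discriminant check: Δ ∝ 4a³ + 27b² = 4·8³ + 27·5² = 4·512 + 27·25 ≡ 9 (mod 23). Nonzero ⇒ E is nonsingular.
For each x ∈ F_23, compute rhs = x³ + 8·x + 5 mod 23, then count y ∈ F_23 with y² ≡ rhs.
  x = 0: rhs = 5, matching y values: none (0 points).
  x = 1: rhs = 14, matching y values: none (0 points).
  x = 2: rhs = 6, matching y values: 11, 12 (2 points).
  x = 3: rhs = 10, matching y values: none (0 points).
  x = 4: rhs = 9, matching y values: 3, 20 (2 points).
  x = 5: rhs = 9, matching y values: 3, 20 (2 points).
  x = 6: rhs = 16, matching y values: 4, 19 (2 points).
  x = 7: rhs = 13, matching y values: 6, 17 (2 points).
  x = 8: rhs = 6, matching y values: 11, 12 (2 points).
  x = 9: rhs = 1, matching y values: 1, 22 (2 points).
  x = 10: rhs = 4, matching y values: 2, 21 (2 points).
  x = 11: rhs = 21, matching y values: none (0 points).
  x = 12: rhs = 12, matching y values: 9, 14 (2 points).
  x = 13: rhs = 6, matching y values: 11, 12 (2 points).
  x = 14: rhs = 9, matching y values: 3, 20 (2 points).
  x = 15: rhs = 4, matching y values: 2, 21 (2 points).
  x = 16: rhs = 20, matching y values: none (0 points).
  x = 17: rhs = 17, matching y values: none (0 points).
  x = 18: rhs = 1, matching y values: 1, 22 (2 points).
  x = 19: rhs = 1, matching y values: 1, 22 (2 points).
  x = 20: rhs = 0, matching y values: 0 (1 points).
  x = 21: rhs = 4, matching y values: 2, 21 (2 points).
  x = 22: rhs = 19, matching y values: none (0 points).
Total affine count: 31.
Full point count |E(F_23)| = 31 + 1 = 32.
Hasse bound: |32 − (23+1)| = |8| = 8 ≤ 2√23 ≈ 9.5917 ✓.


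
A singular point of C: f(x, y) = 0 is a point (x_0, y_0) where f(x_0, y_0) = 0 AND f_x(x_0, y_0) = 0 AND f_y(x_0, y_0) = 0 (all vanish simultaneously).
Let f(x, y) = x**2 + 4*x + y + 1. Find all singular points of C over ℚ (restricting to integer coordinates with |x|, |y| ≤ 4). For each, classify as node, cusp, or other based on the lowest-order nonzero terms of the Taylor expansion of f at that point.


No singular points in the scanned grid; C is smooth there.

Compute partial derivatives:
  f_x = 2*x + 4.
  f_y = 1.
f_y = 1 is a nonzero constant, so f_y never vanishes: no point (x, y) can satisfy f = f_x = f_y = 0. In particular no (x, y) ∈ {−4, ..., 4}² is singular; the curve is smooth.


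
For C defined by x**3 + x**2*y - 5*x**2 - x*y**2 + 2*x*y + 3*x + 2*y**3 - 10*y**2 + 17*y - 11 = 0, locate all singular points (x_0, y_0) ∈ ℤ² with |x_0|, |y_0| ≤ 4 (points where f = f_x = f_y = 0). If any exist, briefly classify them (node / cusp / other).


Singular points: {(1, 2)}; classification: cusp.

Compute partial derivatives:
  f_x = 3*x**2 + 2*x*y - 10*x - y**2 + 2*y + 3.
  f_y = x**2 - 2*x*y + 2*x + 6*y**2 - 20*y + 17.
Scan x_0 ∈ {−4, ..., 4}. For each x_0, f_y(x_0, y) is a polynomial in y; find its integer roots y ∈ {−4, ..., 4}, then test f_x and f at those candidates.
  x = -4: f_y(-4, y) = 6*y**2 - 12*y + 25; no integer root y with |y| ≤ 4.
  x = -3: f_y(-3, y) = 6*y**2 - 14*y + 20; no integer root y with |y| ≤ 4.
  x = -2: f_y(-2, y) = 6*y**2 - 16*y + 17; no integer root y with |y| ≤ 4.
  x = -1: f_y(-1, y) = 6*y**2 - 18*y + 16; no integer root y with |y| ≤ 4.
  x = 0: f_y(0, y) = 6*y**2 - 20*y + 17; no integer root y with |y| ≤ 4.
  x = 1: f_y(1, y) = 6*y**2 - 22*y + 20; vanishes at y ∈ {2}. (1, 2): f_x = 0, f = 0 — SINGULAR.
  x = 2: f_y(2, y) = 6*y**2 - 24*y + 25; no integer root y with |y| ≤ 4.
  x = 3: f_y(3, y) = 6*y**2 - 26*y + 32; no integer root y with |y| ≤ 4.
  x = 4: f_y(4, y) = 6*y**2 - 28*y + 41; no integer root y with |y| ≤ 4.
Only singular point on the grid: (1, 2).
Classify: substitute x = 1 + u, y = 2 + v and expand: f = u**3 + u**2*v - u*v**2 + 2*v**3 + v**2.
No constant or linear terms (consistent with a singular point). Quadratic part: v**2. Cubic part: u**3 + u**2*v - u*v**2 + 2*v**3.
The quadratic part v**2 is a perfect square, so there is a single (double) tangent line v = 0, i.e. y = 2. Restricting the cubic part to that line (v = 0) leaves u**3 ≠ 0, so f is not divisible by v and the branch is v² ≈ -u**3 to lowest order — this is a cusp.
Classification: cusp.


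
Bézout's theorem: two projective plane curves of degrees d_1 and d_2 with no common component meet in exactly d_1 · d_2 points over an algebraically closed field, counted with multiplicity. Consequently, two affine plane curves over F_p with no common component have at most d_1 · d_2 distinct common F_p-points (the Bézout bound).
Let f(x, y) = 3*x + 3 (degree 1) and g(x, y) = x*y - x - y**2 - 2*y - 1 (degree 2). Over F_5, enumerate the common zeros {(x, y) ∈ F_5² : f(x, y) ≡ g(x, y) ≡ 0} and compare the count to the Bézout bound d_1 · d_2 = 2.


Common zeros: {(4, 0), (4, 2)}; count = 2; Bézout bound = 2.

deg(f) = 1, deg(g) = 2, so Bézout bound = 2.
Scan x ∈ F_5. For each x, list the y ∈ F_5 with f(x, y) ≡ 0 and those with g(x, y) ≡ 0 (mod 5); the common zeros in that column are the intersection.
  x = 0: f ≡ 0 at y ∈ ∅; g ≡ 0 at y ∈ {4}; common: ∅.
  x = 1: f ≡ 0 at y ∈ ∅; g ≡ 0 at y ∈ ∅; common: ∅.
  x = 2: f ≡ 0 at y ∈ ∅; g ≡ 0 at y ∈ ∅; common: ∅.
  x = 3: f ≡ 0 at y ∈ ∅; g ≡ 0 at y ∈ {3}; common: ∅.
  x = 4: f ≡ 0 at y ∈ {0, 1, 2, 3, 4}; g ≡ 0 at y ∈ {0, 2}; common: {0, 2}.
Collecting: common zeros = {(4, 0), (4, 2)}, so the count is 2.
Comparison with the Bézout bound: 2 ≤ 2 = deg(f)·deg(g), as expected for curves with no common component (the bound is attained).


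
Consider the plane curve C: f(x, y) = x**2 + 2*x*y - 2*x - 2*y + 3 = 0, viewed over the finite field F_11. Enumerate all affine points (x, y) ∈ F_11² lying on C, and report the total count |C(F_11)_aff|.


Affine F_11-points: {(0, 7), (2, 4), (3, 4), (4, 0), (5, 6), (6, 5), (7, 6), (8, 5), (9, 0), (10, 7)}; count = 10.

For each of the 121 pairs (x, y) ∈ F_11², evaluate f(x, y) mod 11. Record the zeros.
  x = 0: [0↦3, 1↦1, 2↦10, 3↦8, 4↦6, 5↦4, 6↦2, 7↦0, 8↦9, 9↦7, 10↦5]  zeros at y ∈ {7}
  x = 1: [0↦2, 1↦2, 2↦2, 3↦2, 4↦2, 5↦2, 6↦2, 7↦2, 8↦2, 9↦2, 10↦2]  zeros at y ∈ ∅
  x = 2: [0↦3, 1↦5, 2↦7, 3↦9, 4↦0, 5↦2, 6↦4, 7↦6, 8↦8, 9↦10, 10↦1]  zeros at y ∈ {4}
  x = 3: [0↦6, 1↦10, 2↦3, 3↦7, 4↦0, 5↦4, 6↦8, 7↦1, 8↦5, 9↦9, 10↦2]  zeros at y ∈ {4}
  x = 4: [0↦0, 1↦6, 2↦1, 3↦7, 4↦2, 5↦8, 6↦3, 7↦9, 8↦4, 9↦10, 10↦5]  zeros at y ∈ {0}
  x = 5: [0↦7, 1↦4, 2↦1, 3↦9, 4↦6, 5↦3, 6↦0, 7↦8, 8↦5, 9↦2, 10↦10]  zeros at y ∈ {6}
  x = 6: [0↦5, 1↦4, 2↦3, 3↦2, 4↦1, 5↦0, 6↦10, 7↦9, 8↦8, 9↦7, 10↦6]  zeros at y ∈ {5}
  x = 7: [0↦5, 1↦6, 2↦7, 3↦8, 4↦9, 5↦10, 6↦0, 7↦1, 8↦2, 9↦3, 10↦4]  zeros at y ∈ {6}
  x = 8: [0↦7, 1↦10, 2↦2, 3↦5, 4↦8, 5↦0, 6↦3, 7↦6, 8↦9, 9↦1, 10↦4]  zeros at y ∈ {5}
  x = 9: [0↦0, 1↦5, 2↦10, 3↦4, 4↦9, 5↦3, 6↦8, 7↦2, 8↦7, 9↦1, 10↦6]  zeros at y ∈ {0}
  x = 10: [0↦6, 1↦2, 2↦9, 3↦5, 4↦1, 5↦8, 6↦4, 7↦0, 8↦7, 9↦3, 10↦10]  zeros at y ∈ {7}
Collecting zeros: affine points = {(0, 7), (2, 4), (3, 4), (4, 0), (5, 6), (6, 5), (7, 6), (8, 5), (9, 0), (10, 7)}.
Total count |C(F_11)_aff| = 10.


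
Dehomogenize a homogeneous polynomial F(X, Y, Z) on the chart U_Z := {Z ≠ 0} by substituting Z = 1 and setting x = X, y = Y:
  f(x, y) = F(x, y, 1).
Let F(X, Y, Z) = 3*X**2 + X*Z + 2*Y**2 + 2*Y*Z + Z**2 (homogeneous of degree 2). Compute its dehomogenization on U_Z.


f(x, y) = 3*x**2 + x + 2*y**2 + 2*y + 1

On U_Z we set Z = 1. Each monomial c·X^i·Y^j·Z^k in F becomes c·x^i·y^j·1^k = c·x^i·y^j.
Substituting Z = 1: F(X, Y, 1) = 3*x**2 + x + 2*y**2 + 2*y + 1.
Note: deg(f) ≤ deg(F) = 2; strict inequality happens when F is divisible by Z (lost terms).


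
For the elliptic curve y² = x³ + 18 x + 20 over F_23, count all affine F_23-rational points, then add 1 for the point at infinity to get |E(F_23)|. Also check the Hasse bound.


Affine points = {(1, 4), (1, 19), (2, 8), (2, 15), (3, 3), (3, 20), (4, 8), (4, 15), (7, 11), (7, 12), (8, 3), (8, 20), (10, 2), (10, 21), (11, 10), (11, 13), (12, 3), (12, 20), (13, 6), (13, 17), (14, 7), (14, 16), (15, 10), (15, 13), (17, 8), (17, 15), (18, 9), (18, 14), (20, 10), (20, 13), (22, 1), (22, 22)}; affine count = 32; |E(F_23)| = 33.

Discriminant check: Δ ∝ 4a³ + 27b² = 4·18³ + 27·20² = 4·5832 + 27·400 ≡ 19 (mod 23). Nonzero ⇒ E is nonsingular.
For each x ∈ F_23, compute rhs = x³ + 18·x + 20 mod 23, then count y ∈ F_23 with y² ≡ rhs.
  x = 0: rhs = 20, matching y values: none (0 points).
  x = 1: rhs = 16, matching y values: 4, 19 (2 points).
  x = 2: rhs = 18, matching y values: 8, 15 (2 points).
  x = 3: rhs = 9, matching y values: 3, 20 (2 points).
  x = 4: rhs = 18, matching y values: 8, 15 (2 points).
  x = 5: rhs = 5, matching y values: none (0 points).
  x = 6: rhs = 22, matching y values: none (0 points).
  x = 7: rhs = 6, matching y values: 11, 12 (2 points).
  x = 8: rhs = 9, matching y values: 3, 20 (2 points).
  x = 9: rhs = 14, matching y values: none (0 points).
  x = 10: rhs = 4, matching y values: 2, 21 (2 points).
  x = 11: rhs = 8, matching y values: 10, 13 (2 points).
  x = 12: rhs = 9, matching y values: 3, 20 (2 points).
  x = 13: rhs = 13, matching y values: 6, 17 (2 points).
  x = 14: rhs = 3, matching y values: 7, 16 (2 points).
  x = 15: rhs = 8, matching y values: 10, 13 (2 points).
  x = 16: rhs = 11, matching y values: none (0 points).
  x = 17: rhs = 18, matching y values: 8, 15 (2 points).
  x = 18: rhs = 12, matching y values: 9, 14 (2 points).
  x = 19: rhs = 22, matching y values: none (0 points).
  x = 20: rhs = 8, matching y values: 10, 13 (2 points).
  x = 21: rhs = 22, matching y values: none (0 points).
  x = 22: rhs = 1, matching y values: 1, 22 (2 points).
Total affine count: 32.
Full point count |E(F_23)| = 32 + 1 = 33.
Hasse bound: |33 − (23+1)| = |9| = 9 ≤ 2√23 ≈ 9.5917 ✓.


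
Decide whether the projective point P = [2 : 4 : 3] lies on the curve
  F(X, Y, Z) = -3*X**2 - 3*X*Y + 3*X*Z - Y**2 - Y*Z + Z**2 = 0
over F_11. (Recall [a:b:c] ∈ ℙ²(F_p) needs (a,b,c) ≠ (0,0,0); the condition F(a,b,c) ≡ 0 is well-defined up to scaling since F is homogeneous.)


F(2,4,3) ≡ 7 (mod 11); P is NOT on the curve.

Evaluate F(2, 4, 3) term-by-term (mod 11).
  -3*X**2 ↦ -3·4·1·1 = -12
  -3*X*Y ↦ -3·2·4·1 = -24
  3*X*Z ↦ 3·2·1·3 = 18
  -Y**2 ↦ -1·1·16·1 = -16
  -Y*Z ↦ -1·1·4·3 = -12
  Z**2 ↦ 1·1·1·9 = 9
Sum: F(2, 4, 3) = (-12) + (-24) + (18) + (-16) + (-12) + (9) = -37.
Reducing mod 11: -37 ≡ 7 (mod 11).
Since F(a, b, c) ≡ 7 ≠ 0 (mod 11), P does NOT lie on the curve.
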